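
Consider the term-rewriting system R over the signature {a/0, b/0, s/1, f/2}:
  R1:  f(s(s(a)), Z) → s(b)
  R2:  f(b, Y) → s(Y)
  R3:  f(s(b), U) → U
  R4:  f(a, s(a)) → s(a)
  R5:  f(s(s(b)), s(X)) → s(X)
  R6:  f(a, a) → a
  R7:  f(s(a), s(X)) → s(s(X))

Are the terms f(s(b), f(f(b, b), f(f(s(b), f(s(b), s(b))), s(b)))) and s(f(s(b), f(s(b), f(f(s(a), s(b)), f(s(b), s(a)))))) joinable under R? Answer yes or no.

Reduce t₁ = f(s(b), f(f(b, b), f(f(s(b), f(s(b), s(b))), s(b)))):
1. f(s(b), f(f(b, b), f(f(s(b), f(s(b), s(b))), s(b))))  →  f(f(b, b), f(f(s(b), f(s(b), s(b))), s(b)))   [R3 at ε]
2. f(f(b, b), f(f(s(b), f(s(b), s(b))), s(b)))  →  f(s(b), f(f(s(b), f(s(b), s(b))), s(b)))   [R2 at 1]
3. f(s(b), f(f(s(b), f(s(b), s(b))), s(b)))  →  f(f(s(b), f(s(b), s(b))), s(b))   [R3 at ε]
4. f(f(s(b), f(s(b), s(b))), s(b))  →  f(f(s(b), s(b)), s(b))   [R3 at 1]
5. f(f(s(b), s(b)), s(b))  →  f(s(b), s(b))   [R3 at 1]
6. f(s(b), s(b))  →  s(b)   [R3 at ε]

Reduce t₂ = s(f(s(b), f(s(b), f(f(s(a), s(b)), f(s(b), s(a)))))):
1. s(f(s(b), f(s(b), f(f(s(a), s(b)), f(s(b), s(a))))))  →  s(f(s(b), f(f(s(a), s(b)), f(s(b), s(a)))))   [R3 at 1]
2. s(f(s(b), f(f(s(a), s(b)), f(s(b), s(a)))))  →  s(f(f(s(a), s(b)), f(s(b), s(a))))   [R3 at 1]
3. s(f(f(s(a), s(b)), f(s(b), s(a))))  →  s(f(s(s(b)), f(s(b), s(a))))   [R7 at 1.1]
4. s(f(s(s(b)), f(s(b), s(a))))  →  s(f(s(s(b)), s(a)))   [R3 at 1.2]
5. s(f(s(s(b)), s(a)))  →  s(s(a))   [R5 at 1]

no — NF(t₁) = s(b), NF(t₂) = s(s(a))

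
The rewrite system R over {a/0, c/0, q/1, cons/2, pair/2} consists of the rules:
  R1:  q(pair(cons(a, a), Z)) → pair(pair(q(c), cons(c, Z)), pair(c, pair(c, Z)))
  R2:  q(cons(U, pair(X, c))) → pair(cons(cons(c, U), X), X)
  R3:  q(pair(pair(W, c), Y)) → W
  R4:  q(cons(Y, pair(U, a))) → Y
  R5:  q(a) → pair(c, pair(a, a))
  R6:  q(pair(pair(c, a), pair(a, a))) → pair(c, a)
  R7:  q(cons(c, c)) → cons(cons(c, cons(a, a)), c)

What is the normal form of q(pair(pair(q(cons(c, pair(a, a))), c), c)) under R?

1. q(pair(pair(q(cons(c, pair(a, a))), c), c))  →  q(cons(c, pair(a, a)))   [R3 at ε]
2. q(cons(c, pair(a, a)))  →  c   [R4 at ε]

c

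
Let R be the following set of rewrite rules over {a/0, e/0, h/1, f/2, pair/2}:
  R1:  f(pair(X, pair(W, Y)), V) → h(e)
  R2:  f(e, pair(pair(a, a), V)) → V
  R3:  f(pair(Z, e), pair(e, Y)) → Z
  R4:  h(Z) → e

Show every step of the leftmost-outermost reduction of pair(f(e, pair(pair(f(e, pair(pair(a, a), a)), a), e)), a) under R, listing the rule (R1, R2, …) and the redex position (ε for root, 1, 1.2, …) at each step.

pair(e, a)

1. pair(f(e, pair(pair(f(e, pair(pair(a, a), a)), a), e)), a)  →  pair(f(e, pair(pair(a, a), e)), a)   [R2 at 1.2.1.1]
2. pair(f(e, pair(pair(a, a), e)), a)  →  pair(e, a)   [R2 at 1]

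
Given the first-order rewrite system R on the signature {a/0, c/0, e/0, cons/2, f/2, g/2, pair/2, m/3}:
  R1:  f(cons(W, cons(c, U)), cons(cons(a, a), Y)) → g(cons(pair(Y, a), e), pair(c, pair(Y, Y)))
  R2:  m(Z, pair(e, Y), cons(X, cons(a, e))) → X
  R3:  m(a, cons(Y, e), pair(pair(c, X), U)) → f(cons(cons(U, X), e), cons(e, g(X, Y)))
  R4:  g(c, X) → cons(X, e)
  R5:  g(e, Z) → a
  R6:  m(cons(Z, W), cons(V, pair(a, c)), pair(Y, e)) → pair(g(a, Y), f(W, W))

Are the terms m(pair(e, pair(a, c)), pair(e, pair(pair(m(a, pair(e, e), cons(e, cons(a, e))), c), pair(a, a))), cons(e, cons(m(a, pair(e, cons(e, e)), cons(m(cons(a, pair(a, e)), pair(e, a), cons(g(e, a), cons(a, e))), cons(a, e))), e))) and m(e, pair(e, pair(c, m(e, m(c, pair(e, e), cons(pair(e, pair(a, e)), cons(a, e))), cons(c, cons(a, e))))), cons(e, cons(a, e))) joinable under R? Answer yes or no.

Reduce t₁ = m(pair(e, pair(a, c)), pair(e, pair(pair(m(a, pair(e, e), cons(e, cons(a, e))), c), pair(a, a))), cons(e, cons(m(a, pair(e, cons(e, e)), cons(m(cons(a, pair(a, e)), pair(e, a), cons(g(e, a), cons(a, e))), cons(a, e))), e))):
1. m(pair(e, pair(a, c)), pair(e, pair(pair(m(a, pair(e, e), cons(e, cons(a, e))), c), pair(a, a))), cons(e, cons(m(a, pair(e, cons(e, e)), cons(m(cons(a, pair(a, e)), pair(e, a), cons(g(e, a), cons(a, e))), cons(a, e))), e)))  →  m(pair(e, pair(a, c)), pair(e, pair(pair(e, c), pair(a, a))), cons(e, cons(m(a, pair(e, cons(e, e)), cons(m(cons(a, pair(a, e)), pair(e, a), cons(g(e, a), cons(a, e))), cons(a, e))), e)))   [R2 at 2.2.1.1]
2. m(pair(e, pair(a, c)), pair(e, pair(pair(e, c), pair(a, a))), cons(e, cons(m(a, pair(e, cons(e, e)), cons(m(cons(a, pair(a, e)), pair(e, a), cons(g(e, a), cons(a, e))), cons(a, e))), e)))  →  m(pair(e, pair(a, c)), pair(e, pair(pair(e, c), pair(a, a))), cons(e, cons(m(cons(a, pair(a, e)), pair(e, a), cons(g(e, a), cons(a, e))), e)))   [R2 at 3.2.1]
3. m(pair(e, pair(a, c)), pair(e, pair(pair(e, c), pair(a, a))), cons(e, cons(m(cons(a, pair(a, e)), pair(e, a), cons(g(e, a), cons(a, e))), e)))  →  m(pair(e, pair(a, c)), pair(e, pair(pair(e, c), pair(a, a))), cons(e, cons(g(e, a), e)))   [R2 at 3.2.1]
4. m(pair(e, pair(a, c)), pair(e, pair(pair(e, c), pair(a, a))), cons(e, cons(g(e, a), e)))  →  m(pair(e, pair(a, c)), pair(e, pair(pair(e, c), pair(a, a))), cons(e, cons(a, e)))   [R5 at 3.2.1]
5. m(pair(e, pair(a, c)), pair(e, pair(pair(e, c), pair(a, a))), cons(e, cons(a, e)))  →  e   [R2 at ε]

Reduce t₂ = m(e, pair(e, pair(c, m(e, m(c, pair(e, e), cons(pair(e, pair(a, e)), cons(a, e))), cons(c, cons(a, e))))), cons(e, cons(a, e))):
1. m(e, pair(e, pair(c, m(e, m(c, pair(e, e), cons(pair(e, pair(a, e)), cons(a, e))), cons(c, cons(a, e))))), cons(e, cons(a, e)))  →  e   [R2 at ε]

yes — NF(t₁) = e, NF(t₂) = e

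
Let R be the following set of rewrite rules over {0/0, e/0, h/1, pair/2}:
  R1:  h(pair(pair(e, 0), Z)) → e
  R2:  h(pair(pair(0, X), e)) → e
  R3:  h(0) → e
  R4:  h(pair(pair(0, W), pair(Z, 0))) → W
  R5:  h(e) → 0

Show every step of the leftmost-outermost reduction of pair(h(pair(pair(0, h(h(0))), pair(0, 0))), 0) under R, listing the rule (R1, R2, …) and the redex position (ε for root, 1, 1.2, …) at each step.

pair(0, 0)

1. pair(h(pair(pair(0, h(h(0))), pair(0, 0))), 0)  →  pair(h(h(0)), 0)   [R4 at 1]
2. pair(h(h(0)), 0)  →  pair(h(e), 0)   [R3 at 1.1]
3. pair(h(e), 0)  →  pair(0, 0)   [R5 at 1]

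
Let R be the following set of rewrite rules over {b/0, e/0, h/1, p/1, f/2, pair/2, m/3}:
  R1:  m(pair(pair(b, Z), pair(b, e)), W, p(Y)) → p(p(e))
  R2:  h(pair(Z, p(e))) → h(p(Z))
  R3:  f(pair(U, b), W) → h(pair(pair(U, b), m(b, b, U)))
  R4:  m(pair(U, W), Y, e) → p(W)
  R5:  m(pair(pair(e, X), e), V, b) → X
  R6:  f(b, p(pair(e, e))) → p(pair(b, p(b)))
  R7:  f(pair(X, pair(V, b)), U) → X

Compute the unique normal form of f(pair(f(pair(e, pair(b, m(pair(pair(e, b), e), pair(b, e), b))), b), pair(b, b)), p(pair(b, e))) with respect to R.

e

1. f(pair(f(pair(e, pair(b, m(pair(pair(e, b), e), pair(b, e), b))), b), pair(b, b)), p(pair(b, e)))  →  f(pair(e, pair(b, m(pair(pair(e, b), e), pair(b, e), b))), b)   [R7 at ε]
2. f(pair(e, pair(b, m(pair(pair(e, b), e), pair(b, e), b))), b)  →  f(pair(e, pair(b, b)), b)   [R5 at 1.2.2]
3. f(pair(e, pair(b, b)), b)  →  e   [R7 at ε]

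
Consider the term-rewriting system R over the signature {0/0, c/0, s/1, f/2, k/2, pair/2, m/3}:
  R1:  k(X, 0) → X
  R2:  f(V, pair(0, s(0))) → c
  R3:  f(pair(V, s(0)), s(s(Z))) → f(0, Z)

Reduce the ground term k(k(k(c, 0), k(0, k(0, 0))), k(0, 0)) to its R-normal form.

c

1. k(k(k(c, 0), k(0, k(0, 0))), k(0, 0))  →  k(k(c, k(0, k(0, 0))), k(0, 0))   [R1 at 1.1]
2. k(k(c, k(0, k(0, 0))), k(0, 0))  →  k(k(c, k(0, 0)), k(0, 0))   [R1 at 1.2.2]
3. k(k(c, k(0, 0)), k(0, 0))  →  k(k(c, 0), k(0, 0))   [R1 at 1.2]
4. k(k(c, 0), k(0, 0))  →  k(c, k(0, 0))   [R1 at 1]
5. k(c, k(0, 0))  →  k(c, 0)   [R1 at 2]
6. k(c, 0)  →  c   [R1 at ε]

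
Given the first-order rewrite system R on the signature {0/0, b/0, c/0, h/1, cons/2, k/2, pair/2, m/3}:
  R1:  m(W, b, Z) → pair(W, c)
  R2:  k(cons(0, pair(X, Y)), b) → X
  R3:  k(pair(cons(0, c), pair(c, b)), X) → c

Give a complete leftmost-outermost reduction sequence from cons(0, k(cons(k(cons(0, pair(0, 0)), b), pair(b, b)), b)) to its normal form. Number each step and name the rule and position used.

cons(0, b)

1. cons(0, k(cons(k(cons(0, pair(0, 0)), b), pair(b, b)), b))  →  cons(0, k(cons(0, pair(b, b)), b))   [R2 at 2.1.1]
2. cons(0, k(cons(0, pair(b, b)), b))  →  cons(0, b)   [R2 at 2]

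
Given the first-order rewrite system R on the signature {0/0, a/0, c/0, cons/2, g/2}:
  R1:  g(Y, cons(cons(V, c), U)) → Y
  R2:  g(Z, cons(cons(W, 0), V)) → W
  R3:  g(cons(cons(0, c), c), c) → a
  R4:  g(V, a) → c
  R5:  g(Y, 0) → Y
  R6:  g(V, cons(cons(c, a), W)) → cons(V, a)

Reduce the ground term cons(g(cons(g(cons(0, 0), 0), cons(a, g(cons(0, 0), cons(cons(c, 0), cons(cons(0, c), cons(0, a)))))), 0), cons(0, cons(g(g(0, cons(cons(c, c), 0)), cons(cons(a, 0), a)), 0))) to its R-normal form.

cons(cons(cons(0, 0), cons(a, c)), cons(0, cons(a, 0)))

1. cons(g(cons(g(cons(0, 0), 0), cons(a, g(cons(0, 0), cons(cons(c, 0), cons(cons(0, c), cons(0, a)))))), 0), cons(0, cons(g(g(0, cons(cons(c, c), 0)), cons(cons(a, 0), a)), 0)))  →  cons(cons(g(cons(0, 0), 0), cons(a, g(cons(0, 0), cons(cons(c, 0), cons(cons(0, c), cons(0, a)))))), cons(0, cons(g(g(0, cons(cons(c, c), 0)), cons(cons(a, 0), a)), 0)))   [R5 at 1]
2. cons(cons(g(cons(0, 0), 0), cons(a, g(cons(0, 0), cons(cons(c, 0), cons(cons(0, c), cons(0, a)))))), cons(0, cons(g(g(0, cons(cons(c, c), 0)), cons(cons(a, 0), a)), 0)))  →  cons(cons(cons(0, 0), cons(a, g(cons(0, 0), cons(cons(c, 0), cons(cons(0, c), cons(0, a)))))), cons(0, cons(g(g(0, cons(cons(c, c), 0)), cons(cons(a, 0), a)), 0)))   [R5 at 1.1]
3. cons(cons(cons(0, 0), cons(a, g(cons(0, 0), cons(cons(c, 0), cons(cons(0, c), cons(0, a)))))), cons(0, cons(g(g(0, cons(cons(c, c), 0)), cons(cons(a, 0), a)), 0)))  →  cons(cons(cons(0, 0), cons(a, c)), cons(0, cons(g(g(0, cons(cons(c, c), 0)), cons(cons(a, 0), a)), 0)))   [R2 at 1.2.2]
4. cons(cons(cons(0, 0), cons(a, c)), cons(0, cons(g(g(0, cons(cons(c, c), 0)), cons(cons(a, 0), a)), 0)))  →  cons(cons(cons(0, 0), cons(a, c)), cons(0, cons(a, 0)))   [R2 at 2.2.1]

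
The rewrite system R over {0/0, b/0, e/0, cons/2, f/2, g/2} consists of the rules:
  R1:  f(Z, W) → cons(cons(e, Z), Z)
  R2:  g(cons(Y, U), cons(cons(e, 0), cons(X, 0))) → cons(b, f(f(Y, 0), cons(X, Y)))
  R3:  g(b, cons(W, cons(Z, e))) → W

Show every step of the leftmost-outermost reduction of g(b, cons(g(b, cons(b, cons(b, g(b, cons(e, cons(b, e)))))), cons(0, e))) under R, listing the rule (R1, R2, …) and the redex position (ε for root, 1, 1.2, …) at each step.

1. g(b, cons(g(b, cons(b, cons(b, g(b, cons(e, cons(b, e)))))), cons(0, e)))  →  g(b, cons(b, cons(b, g(b, cons(e, cons(b, e))))))   [R3 at ε]
2. g(b, cons(b, cons(b, g(b, cons(e, cons(b, e))))))  →  g(b, cons(b, cons(b, e)))   [R3 at 2.2.2]
3. g(b, cons(b, cons(b, e)))  →  b   [R3 at ε]

b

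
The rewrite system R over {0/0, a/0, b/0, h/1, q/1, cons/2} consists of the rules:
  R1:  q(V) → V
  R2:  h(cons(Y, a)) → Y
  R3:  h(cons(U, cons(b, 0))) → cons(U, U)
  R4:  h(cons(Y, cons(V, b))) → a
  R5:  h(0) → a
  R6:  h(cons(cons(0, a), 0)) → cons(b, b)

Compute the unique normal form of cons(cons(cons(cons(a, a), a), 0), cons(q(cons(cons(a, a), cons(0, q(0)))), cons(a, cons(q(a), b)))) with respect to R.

cons(cons(cons(cons(a, a), a), 0), cons(cons(cons(a, a), cons(0, 0)), cons(a, cons(a, b))))

1. cons(cons(cons(cons(a, a), a), 0), cons(q(cons(cons(a, a), cons(0, q(0)))), cons(a, cons(q(a), b))))  →  cons(cons(cons(cons(a, a), a), 0), cons(cons(cons(a, a), cons(0, q(0))), cons(a, cons(q(a), b))))   [R1 at 2.1]
2. cons(cons(cons(cons(a, a), a), 0), cons(cons(cons(a, a), cons(0, q(0))), cons(a, cons(q(a), b))))  →  cons(cons(cons(cons(a, a), a), 0), cons(cons(cons(a, a), cons(0, 0)), cons(a, cons(q(a), b))))   [R1 at 2.1.2.2]
3. cons(cons(cons(cons(a, a), a), 0), cons(cons(cons(a, a), cons(0, 0)), cons(a, cons(q(a), b))))  →  cons(cons(cons(cons(a, a), a), 0), cons(cons(cons(a, a), cons(0, 0)), cons(a, cons(a, b))))   [R1 at 2.2.2.1]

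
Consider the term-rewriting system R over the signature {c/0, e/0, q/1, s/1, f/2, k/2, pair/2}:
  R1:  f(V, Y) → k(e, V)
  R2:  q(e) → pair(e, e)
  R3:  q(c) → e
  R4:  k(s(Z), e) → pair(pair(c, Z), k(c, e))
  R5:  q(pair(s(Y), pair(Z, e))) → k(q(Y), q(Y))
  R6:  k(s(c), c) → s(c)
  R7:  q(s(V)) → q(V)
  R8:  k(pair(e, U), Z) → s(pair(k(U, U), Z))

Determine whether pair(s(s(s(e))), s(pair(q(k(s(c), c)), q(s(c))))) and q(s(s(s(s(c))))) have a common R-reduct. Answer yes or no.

no — NF(t₁) = pair(s(s(s(e))), s(pair(e, e))), NF(t₂) = e

Reduce t₁ = pair(s(s(s(e))), s(pair(q(k(s(c), c)), q(s(c))))):
1. pair(s(s(s(e))), s(pair(q(k(s(c), c)), q(s(c)))))  →  pair(s(s(s(e))), s(pair(q(s(c)), q(s(c)))))   [R6 at 2.1.1.1]
2. pair(s(s(s(e))), s(pair(q(s(c)), q(s(c)))))  →  pair(s(s(s(e))), s(pair(q(c), q(s(c)))))   [R7 at 2.1.1]
3. pair(s(s(s(e))), s(pair(q(c), q(s(c)))))  →  pair(s(s(s(e))), s(pair(e, q(s(c)))))   [R3 at 2.1.1]
4. pair(s(s(s(e))), s(pair(e, q(s(c)))))  →  pair(s(s(s(e))), s(pair(e, q(c))))   [R7 at 2.1.2]
5. pair(s(s(s(e))), s(pair(e, q(c))))  →  pair(s(s(s(e))), s(pair(e, e)))   [R3 at 2.1.2]

Reduce t₂ = q(s(s(s(s(c))))):
1. q(s(s(s(s(c)))))  →  q(s(s(s(c))))   [R7 at ε]
2. q(s(s(s(c))))  →  q(s(s(c)))   [R7 at ε]
3. q(s(s(c)))  →  q(s(c))   [R7 at ε]
4. q(s(c))  →  q(c)   [R7 at ε]
5. q(c)  →  e   [R3 at ε]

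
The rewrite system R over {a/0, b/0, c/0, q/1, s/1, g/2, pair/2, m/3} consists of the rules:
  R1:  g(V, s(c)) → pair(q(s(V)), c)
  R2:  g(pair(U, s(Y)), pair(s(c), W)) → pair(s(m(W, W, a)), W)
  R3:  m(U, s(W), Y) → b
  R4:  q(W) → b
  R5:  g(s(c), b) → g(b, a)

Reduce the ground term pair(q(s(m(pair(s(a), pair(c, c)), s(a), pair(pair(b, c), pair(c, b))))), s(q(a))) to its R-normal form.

pair(b, s(b))

1. pair(q(s(m(pair(s(a), pair(c, c)), s(a), pair(pair(b, c), pair(c, b))))), s(q(a)))  →  pair(b, s(q(a)))   [R4 at 1]
2. pair(b, s(q(a)))  →  pair(b, s(b))   [R4 at 2.1]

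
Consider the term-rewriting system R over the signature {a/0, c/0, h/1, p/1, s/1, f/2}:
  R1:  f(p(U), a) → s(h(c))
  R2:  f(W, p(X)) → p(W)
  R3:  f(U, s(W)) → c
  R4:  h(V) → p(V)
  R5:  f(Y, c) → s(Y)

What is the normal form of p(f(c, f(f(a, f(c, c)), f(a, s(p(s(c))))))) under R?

1. p(f(c, f(f(a, f(c, c)), f(a, s(p(s(c)))))))  →  p(f(c, f(f(a, s(c)), f(a, s(p(s(c)))))))   [R5 at 1.2.1.2]
2. p(f(c, f(f(a, s(c)), f(a, s(p(s(c)))))))  →  p(f(c, f(c, f(a, s(p(s(c)))))))   [R3 at 1.2.1]
3. p(f(c, f(c, f(a, s(p(s(c)))))))  →  p(f(c, f(c, c)))   [R3 at 1.2.2]
4. p(f(c, f(c, c)))  →  p(f(c, s(c)))   [R5 at 1.2]
5. p(f(c, s(c)))  →  p(c)   [R3 at 1]

p(c)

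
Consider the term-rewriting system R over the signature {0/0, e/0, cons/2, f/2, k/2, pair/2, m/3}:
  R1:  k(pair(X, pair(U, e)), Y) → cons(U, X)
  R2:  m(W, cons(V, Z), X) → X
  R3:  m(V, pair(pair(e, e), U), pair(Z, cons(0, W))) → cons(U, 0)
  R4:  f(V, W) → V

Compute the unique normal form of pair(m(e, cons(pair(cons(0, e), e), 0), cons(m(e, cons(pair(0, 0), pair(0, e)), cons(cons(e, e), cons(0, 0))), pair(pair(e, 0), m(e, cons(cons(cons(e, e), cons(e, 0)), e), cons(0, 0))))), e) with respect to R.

1. pair(m(e, cons(pair(cons(0, e), e), 0), cons(m(e, cons(pair(0, 0), pair(0, e)), cons(cons(e, e), cons(0, 0))), pair(pair(e, 0), m(e, cons(cons(cons(e, e), cons(e, 0)), e), cons(0, 0))))), e)  →  pair(cons(m(e, cons(pair(0, 0), pair(0, e)), cons(cons(e, e), cons(0, 0))), pair(pair(e, 0), m(e, cons(cons(cons(e, e), cons(e, 0)), e), cons(0, 0)))), e)   [R2 at 1]
2. pair(cons(m(e, cons(pair(0, 0), pair(0, e)), cons(cons(e, e), cons(0, 0))), pair(pair(e, 0), m(e, cons(cons(cons(e, e), cons(e, 0)), e), cons(0, 0)))), e)  →  pair(cons(cons(cons(e, e), cons(0, 0)), pair(pair(e, 0), m(e, cons(cons(cons(e, e), cons(e, 0)), e), cons(0, 0)))), e)   [R2 at 1.1]
3. pair(cons(cons(cons(e, e), cons(0, 0)), pair(pair(e, 0), m(e, cons(cons(cons(e, e), cons(e, 0)), e), cons(0, 0)))), e)  →  pair(cons(cons(cons(e, e), cons(0, 0)), pair(pair(e, 0), cons(0, 0))), e)   [R2 at 1.2.2]

pair(cons(cons(cons(e, e), cons(0, 0)), pair(pair(e, 0), cons(0, 0))), e)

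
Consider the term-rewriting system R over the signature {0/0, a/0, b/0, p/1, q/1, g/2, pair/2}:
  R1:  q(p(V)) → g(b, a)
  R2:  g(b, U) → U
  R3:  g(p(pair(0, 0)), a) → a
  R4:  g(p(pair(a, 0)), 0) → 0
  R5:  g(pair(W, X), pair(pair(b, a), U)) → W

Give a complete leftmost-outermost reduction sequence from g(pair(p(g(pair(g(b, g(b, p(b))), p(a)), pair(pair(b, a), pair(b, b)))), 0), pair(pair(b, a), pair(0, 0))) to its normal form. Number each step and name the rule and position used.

p(p(b))

1. g(pair(p(g(pair(g(b, g(b, p(b))), p(a)), pair(pair(b, a), pair(b, b)))), 0), pair(pair(b, a), pair(0, 0)))  →  p(g(pair(g(b, g(b, p(b))), p(a)), pair(pair(b, a), pair(b, b))))   [R5 at ε]
2. p(g(pair(g(b, g(b, p(b))), p(a)), pair(pair(b, a), pair(b, b))))  →  p(g(b, g(b, p(b))))   [R5 at 1]
3. p(g(b, g(b, p(b))))  →  p(g(b, p(b)))   [R2 at 1]
4. p(g(b, p(b)))  →  p(p(b))   [R2 at 1]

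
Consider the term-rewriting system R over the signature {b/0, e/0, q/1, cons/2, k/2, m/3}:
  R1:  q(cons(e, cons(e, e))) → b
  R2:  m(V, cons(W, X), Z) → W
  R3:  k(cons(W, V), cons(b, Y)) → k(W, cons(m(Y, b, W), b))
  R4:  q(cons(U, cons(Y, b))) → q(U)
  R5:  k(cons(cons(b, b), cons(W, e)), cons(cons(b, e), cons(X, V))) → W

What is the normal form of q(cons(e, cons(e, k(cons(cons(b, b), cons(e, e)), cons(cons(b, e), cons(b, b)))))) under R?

b

1. q(cons(e, cons(e, k(cons(cons(b, b), cons(e, e)), cons(cons(b, e), cons(b, b))))))  →  q(cons(e, cons(e, e)))   [R5 at 1.2.2]
2. q(cons(e, cons(e, e)))  →  b   [R1 at ε]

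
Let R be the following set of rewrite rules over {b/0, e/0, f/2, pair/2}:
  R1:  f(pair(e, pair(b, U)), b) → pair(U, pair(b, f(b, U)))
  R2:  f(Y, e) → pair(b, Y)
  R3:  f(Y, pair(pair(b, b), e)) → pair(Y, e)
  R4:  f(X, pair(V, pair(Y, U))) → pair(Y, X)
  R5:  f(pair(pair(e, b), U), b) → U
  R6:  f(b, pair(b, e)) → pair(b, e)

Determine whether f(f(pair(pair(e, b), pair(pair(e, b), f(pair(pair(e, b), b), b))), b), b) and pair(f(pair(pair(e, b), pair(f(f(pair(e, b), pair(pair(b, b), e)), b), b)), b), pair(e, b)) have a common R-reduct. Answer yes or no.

Reduce t₁ = f(f(pair(pair(e, b), pair(pair(e, b), f(pair(pair(e, b), b), b))), b), b):
1. f(f(pair(pair(e, b), pair(pair(e, b), f(pair(pair(e, b), b), b))), b), b)  →  f(pair(pair(e, b), f(pair(pair(e, b), b), b)), b)   [R5 at 1]
2. f(pair(pair(e, b), f(pair(pair(e, b), b), b)), b)  →  f(pair(pair(e, b), b), b)   [R5 at ε]
3. f(pair(pair(e, b), b), b)  →  b   [R5 at ε]

Reduce t₂ = pair(f(pair(pair(e, b), pair(f(f(pair(e, b), pair(pair(b, b), e)), b), b)), b), pair(e, b)):
1. pair(f(pair(pair(e, b), pair(f(f(pair(e, b), pair(pair(b, b), e)), b), b)), b), pair(e, b))  →  pair(pair(f(f(pair(e, b), pair(pair(b, b), e)), b), b), pair(e, b))   [R5 at 1]
2. pair(pair(f(f(pair(e, b), pair(pair(b, b), e)), b), b), pair(e, b))  →  pair(pair(f(pair(pair(e, b), e), b), b), pair(e, b))   [R3 at 1.1.1]
3. pair(pair(f(pair(pair(e, b), e), b), b), pair(e, b))  →  pair(pair(e, b), pair(e, b))   [R5 at 1.1]

no — NF(t₁) = b, NF(t₂) = pair(pair(e, b), pair(e, b))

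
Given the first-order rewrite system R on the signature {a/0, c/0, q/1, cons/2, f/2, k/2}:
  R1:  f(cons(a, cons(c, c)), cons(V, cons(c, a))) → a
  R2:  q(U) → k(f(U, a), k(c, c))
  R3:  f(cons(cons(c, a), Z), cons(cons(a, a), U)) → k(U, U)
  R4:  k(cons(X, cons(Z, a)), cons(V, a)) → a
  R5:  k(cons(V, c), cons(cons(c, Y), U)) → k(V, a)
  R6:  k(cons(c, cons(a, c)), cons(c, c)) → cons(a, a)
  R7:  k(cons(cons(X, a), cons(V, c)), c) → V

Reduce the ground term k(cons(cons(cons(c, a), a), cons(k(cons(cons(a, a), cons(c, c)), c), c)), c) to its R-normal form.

1. k(cons(cons(cons(c, a), a), cons(k(cons(cons(a, a), cons(c, c)), c), c)), c)  →  k(cons(cons(a, a), cons(c, c)), c)   [R7 at ε]
2. k(cons(cons(a, a), cons(c, c)), c)  →  c   [R7 at ε]

c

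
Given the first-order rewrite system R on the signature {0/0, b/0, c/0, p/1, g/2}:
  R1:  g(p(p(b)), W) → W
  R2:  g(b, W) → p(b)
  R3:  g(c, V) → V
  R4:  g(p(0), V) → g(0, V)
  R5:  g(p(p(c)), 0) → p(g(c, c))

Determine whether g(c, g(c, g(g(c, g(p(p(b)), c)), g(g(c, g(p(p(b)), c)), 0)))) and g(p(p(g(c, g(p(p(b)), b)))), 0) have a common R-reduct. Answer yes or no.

yes — NF(t₁) = 0, NF(t₂) = 0

Reduce t₁ = g(c, g(c, g(g(c, g(p(p(b)), c)), g(g(c, g(p(p(b)), c)), 0)))):
1. g(c, g(c, g(g(c, g(p(p(b)), c)), g(g(c, g(p(p(b)), c)), 0))))  →  g(c, g(g(c, g(p(p(b)), c)), g(g(c, g(p(p(b)), c)), 0)))   [R3 at ε]
2. g(c, g(g(c, g(p(p(b)), c)), g(g(c, g(p(p(b)), c)), 0)))  →  g(g(c, g(p(p(b)), c)), g(g(c, g(p(p(b)), c)), 0))   [R3 at ε]
3. g(g(c, g(p(p(b)), c)), g(g(c, g(p(p(b)), c)), 0))  →  g(g(p(p(b)), c), g(g(c, g(p(p(b)), c)), 0))   [R3 at 1]
4. g(g(p(p(b)), c), g(g(c, g(p(p(b)), c)), 0))  →  g(c, g(g(c, g(p(p(b)), c)), 0))   [R1 at 1]
5. g(c, g(g(c, g(p(p(b)), c)), 0))  →  g(g(c, g(p(p(b)), c)), 0)   [R3 at ε]
6. g(g(c, g(p(p(b)), c)), 0)  →  g(g(p(p(b)), c), 0)   [R3 at 1]
7. g(g(p(p(b)), c), 0)  →  g(c, 0)   [R1 at 1]
8. g(c, 0)  →  0   [R3 at ε]

Reduce t₂ = g(p(p(g(c, g(p(p(b)), b)))), 0):
1. g(p(p(g(c, g(p(p(b)), b)))), 0)  →  g(p(p(g(p(p(b)), b))), 0)   [R3 at 1.1.1]
2. g(p(p(g(p(p(b)), b))), 0)  →  g(p(p(b)), 0)   [R1 at 1.1.1]
3. g(p(p(b)), 0)  →  0   [R1 at ε]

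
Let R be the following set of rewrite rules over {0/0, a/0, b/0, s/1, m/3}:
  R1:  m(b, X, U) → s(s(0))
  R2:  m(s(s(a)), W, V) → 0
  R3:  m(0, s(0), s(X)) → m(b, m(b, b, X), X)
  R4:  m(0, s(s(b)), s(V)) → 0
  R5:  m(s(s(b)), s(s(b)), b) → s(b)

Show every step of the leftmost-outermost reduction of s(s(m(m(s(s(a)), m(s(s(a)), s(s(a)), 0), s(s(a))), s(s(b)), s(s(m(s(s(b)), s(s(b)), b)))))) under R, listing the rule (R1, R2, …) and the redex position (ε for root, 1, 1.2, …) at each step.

1. s(s(m(m(s(s(a)), m(s(s(a)), s(s(a)), 0), s(s(a))), s(s(b)), s(s(m(s(s(b)), s(s(b)), b))))))  →  s(s(m(0, s(s(b)), s(s(m(s(s(b)), s(s(b)), b))))))   [R2 at 1.1.1]
2. s(s(m(0, s(s(b)), s(s(m(s(s(b)), s(s(b)), b))))))  →  s(s(0))   [R4 at 1.1]

s(s(0))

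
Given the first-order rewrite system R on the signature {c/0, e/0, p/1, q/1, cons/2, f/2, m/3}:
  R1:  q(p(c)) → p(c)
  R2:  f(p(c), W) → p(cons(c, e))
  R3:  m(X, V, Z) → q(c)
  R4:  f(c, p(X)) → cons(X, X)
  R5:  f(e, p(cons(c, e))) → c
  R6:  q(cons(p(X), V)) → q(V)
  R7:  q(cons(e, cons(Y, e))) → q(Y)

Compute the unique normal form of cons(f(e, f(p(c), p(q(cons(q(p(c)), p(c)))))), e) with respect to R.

1. cons(f(e, f(p(c), p(q(cons(q(p(c)), p(c)))))), e)  →  cons(f(e, p(cons(c, e))), e)   [R2 at 1.2]
2. cons(f(e, p(cons(c, e))), e)  →  cons(c, e)   [R5 at 1]

cons(c, e)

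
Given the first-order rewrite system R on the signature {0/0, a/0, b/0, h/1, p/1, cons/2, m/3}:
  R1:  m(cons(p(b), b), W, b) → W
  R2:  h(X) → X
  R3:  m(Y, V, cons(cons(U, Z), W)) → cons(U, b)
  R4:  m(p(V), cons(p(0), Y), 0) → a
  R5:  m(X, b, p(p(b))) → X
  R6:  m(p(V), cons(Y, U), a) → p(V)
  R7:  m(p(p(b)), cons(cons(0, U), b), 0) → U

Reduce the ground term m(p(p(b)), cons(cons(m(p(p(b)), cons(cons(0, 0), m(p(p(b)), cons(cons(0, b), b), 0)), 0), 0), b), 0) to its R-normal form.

1. m(p(p(b)), cons(cons(m(p(p(b)), cons(cons(0, 0), m(p(p(b)), cons(cons(0, b), b), 0)), 0), 0), b), 0)  →  m(p(p(b)), cons(cons(m(p(p(b)), cons(cons(0, 0), b), 0), 0), b), 0)   [R7 at 2.1.1.2.2]
2. m(p(p(b)), cons(cons(m(p(p(b)), cons(cons(0, 0), b), 0), 0), b), 0)  →  m(p(p(b)), cons(cons(0, 0), b), 0)   [R7 at 2.1.1]
3. m(p(p(b)), cons(cons(0, 0), b), 0)  →  0   [R7 at ε]

0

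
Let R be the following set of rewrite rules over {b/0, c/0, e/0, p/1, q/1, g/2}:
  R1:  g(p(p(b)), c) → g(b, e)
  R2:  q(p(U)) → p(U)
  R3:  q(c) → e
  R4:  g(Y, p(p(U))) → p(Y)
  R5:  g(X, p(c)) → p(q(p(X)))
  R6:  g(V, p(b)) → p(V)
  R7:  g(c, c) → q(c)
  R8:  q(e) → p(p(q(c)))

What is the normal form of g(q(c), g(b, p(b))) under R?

p(e)

1. g(q(c), g(b, p(b)))  →  g(e, g(b, p(b)))   [R3 at 1]
2. g(e, g(b, p(b)))  →  g(e, p(b))   [R6 at 2]
3. g(e, p(b))  →  p(e)   [R6 at ε]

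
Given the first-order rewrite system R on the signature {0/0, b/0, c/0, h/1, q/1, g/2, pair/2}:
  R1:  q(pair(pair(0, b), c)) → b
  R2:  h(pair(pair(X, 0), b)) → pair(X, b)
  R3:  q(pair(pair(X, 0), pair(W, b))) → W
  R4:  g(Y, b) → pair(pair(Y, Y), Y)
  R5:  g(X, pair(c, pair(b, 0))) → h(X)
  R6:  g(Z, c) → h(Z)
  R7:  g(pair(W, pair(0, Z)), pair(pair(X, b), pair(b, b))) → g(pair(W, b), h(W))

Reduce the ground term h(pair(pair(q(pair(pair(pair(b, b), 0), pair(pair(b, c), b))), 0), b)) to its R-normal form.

1. h(pair(pair(q(pair(pair(pair(b, b), 0), pair(pair(b, c), b))), 0), b))  →  pair(q(pair(pair(pair(b, b), 0), pair(pair(b, c), b))), b)   [R2 at ε]
2. pair(q(pair(pair(pair(b, b), 0), pair(pair(b, c), b))), b)  →  pair(pair(b, c), b)   [R3 at 1]

pair(pair(b, c), b)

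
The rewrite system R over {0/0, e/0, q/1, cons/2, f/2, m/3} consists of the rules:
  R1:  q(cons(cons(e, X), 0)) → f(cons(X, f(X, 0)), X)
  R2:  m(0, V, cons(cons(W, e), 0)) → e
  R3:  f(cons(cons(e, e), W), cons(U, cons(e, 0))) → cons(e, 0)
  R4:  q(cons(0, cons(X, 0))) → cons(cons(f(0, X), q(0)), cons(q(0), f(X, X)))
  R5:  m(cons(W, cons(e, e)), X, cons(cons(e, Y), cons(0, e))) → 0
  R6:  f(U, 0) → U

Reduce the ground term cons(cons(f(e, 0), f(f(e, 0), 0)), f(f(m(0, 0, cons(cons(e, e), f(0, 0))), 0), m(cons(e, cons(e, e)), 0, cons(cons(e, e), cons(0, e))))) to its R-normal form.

cons(cons(e, e), e)

1. cons(cons(f(e, 0), f(f(e, 0), 0)), f(f(m(0, 0, cons(cons(e, e), f(0, 0))), 0), m(cons(e, cons(e, e)), 0, cons(cons(e, e), cons(0, e)))))  →  cons(cons(e, f(f(e, 0), 0)), f(f(m(0, 0, cons(cons(e, e), f(0, 0))), 0), m(cons(e, cons(e, e)), 0, cons(cons(e, e), cons(0, e)))))   [R6 at 1.1]
2. cons(cons(e, f(f(e, 0), 0)), f(f(m(0, 0, cons(cons(e, e), f(0, 0))), 0), m(cons(e, cons(e, e)), 0, cons(cons(e, e), cons(0, e)))))  →  cons(cons(e, f(e, 0)), f(f(m(0, 0, cons(cons(e, e), f(0, 0))), 0), m(cons(e, cons(e, e)), 0, cons(cons(e, e), cons(0, e)))))   [R6 at 1.2]
3. cons(cons(e, f(e, 0)), f(f(m(0, 0, cons(cons(e, e), f(0, 0))), 0), m(cons(e, cons(e, e)), 0, cons(cons(e, e), cons(0, e)))))  →  cons(cons(e, e), f(f(m(0, 0, cons(cons(e, e), f(0, 0))), 0), m(cons(e, cons(e, e)), 0, cons(cons(e, e), cons(0, e)))))   [R6 at 1.2]
4. cons(cons(e, e), f(f(m(0, 0, cons(cons(e, e), f(0, 0))), 0), m(cons(e, cons(e, e)), 0, cons(cons(e, e), cons(0, e)))))  →  cons(cons(e, e), f(m(0, 0, cons(cons(e, e), f(0, 0))), m(cons(e, cons(e, e)), 0, cons(cons(e, e), cons(0, e)))))   [R6 at 2.1]
5. cons(cons(e, e), f(m(0, 0, cons(cons(e, e), f(0, 0))), m(cons(e, cons(e, e)), 0, cons(cons(e, e), cons(0, e)))))  →  cons(cons(e, e), f(m(0, 0, cons(cons(e, e), 0)), m(cons(e, cons(e, e)), 0, cons(cons(e, e), cons(0, e)))))   [R6 at 2.1.3.2]
6. cons(cons(e, e), f(m(0, 0, cons(cons(e, e), 0)), m(cons(e, cons(e, e)), 0, cons(cons(e, e), cons(0, e)))))  →  cons(cons(e, e), f(e, m(cons(e, cons(e, e)), 0, cons(cons(e, e), cons(0, e)))))   [R2 at 2.1]
7. cons(cons(e, e), f(e, m(cons(e, cons(e, e)), 0, cons(cons(e, e), cons(0, e)))))  →  cons(cons(e, e), f(e, 0))   [R5 at 2.2]
8. cons(cons(e, e), f(e, 0))  →  cons(cons(e, e), e)   [R6 at 2]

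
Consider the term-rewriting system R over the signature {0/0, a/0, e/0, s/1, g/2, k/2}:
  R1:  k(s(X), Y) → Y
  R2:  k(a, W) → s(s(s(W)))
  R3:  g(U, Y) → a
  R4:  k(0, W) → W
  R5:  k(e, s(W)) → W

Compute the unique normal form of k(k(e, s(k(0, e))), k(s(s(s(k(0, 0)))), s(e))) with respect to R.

1. k(k(e, s(k(0, e))), k(s(s(s(k(0, 0)))), s(e)))  →  k(k(0, e), k(s(s(s(k(0, 0)))), s(e)))   [R5 at 1]
2. k(k(0, e), k(s(s(s(k(0, 0)))), s(e)))  →  k(e, k(s(s(s(k(0, 0)))), s(e)))   [R4 at 1]
3. k(e, k(s(s(s(k(0, 0)))), s(e)))  →  k(e, s(e))   [R1 at 2]
4. k(e, s(e))  →  e   [R5 at ε]

e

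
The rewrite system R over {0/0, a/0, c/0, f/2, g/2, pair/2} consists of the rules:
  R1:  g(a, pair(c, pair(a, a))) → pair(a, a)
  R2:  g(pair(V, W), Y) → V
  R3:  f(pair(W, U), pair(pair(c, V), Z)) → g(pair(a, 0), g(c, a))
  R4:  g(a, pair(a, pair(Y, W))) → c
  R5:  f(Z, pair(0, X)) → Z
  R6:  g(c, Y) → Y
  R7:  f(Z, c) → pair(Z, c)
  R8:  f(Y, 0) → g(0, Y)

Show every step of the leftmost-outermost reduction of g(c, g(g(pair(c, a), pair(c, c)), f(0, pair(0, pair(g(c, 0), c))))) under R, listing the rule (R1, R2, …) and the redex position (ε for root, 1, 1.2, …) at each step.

1. g(c, g(g(pair(c, a), pair(c, c)), f(0, pair(0, pair(g(c, 0), c)))))  →  g(g(pair(c, a), pair(c, c)), f(0, pair(0, pair(g(c, 0), c))))   [R6 at ε]
2. g(g(pair(c, a), pair(c, c)), f(0, pair(0, pair(g(c, 0), c))))  →  g(c, f(0, pair(0, pair(g(c, 0), c))))   [R2 at 1]
3. g(c, f(0, pair(0, pair(g(c, 0), c))))  →  f(0, pair(0, pair(g(c, 0), c)))   [R6 at ε]
4. f(0, pair(0, pair(g(c, 0), c)))  →  0   [R5 at ε]

0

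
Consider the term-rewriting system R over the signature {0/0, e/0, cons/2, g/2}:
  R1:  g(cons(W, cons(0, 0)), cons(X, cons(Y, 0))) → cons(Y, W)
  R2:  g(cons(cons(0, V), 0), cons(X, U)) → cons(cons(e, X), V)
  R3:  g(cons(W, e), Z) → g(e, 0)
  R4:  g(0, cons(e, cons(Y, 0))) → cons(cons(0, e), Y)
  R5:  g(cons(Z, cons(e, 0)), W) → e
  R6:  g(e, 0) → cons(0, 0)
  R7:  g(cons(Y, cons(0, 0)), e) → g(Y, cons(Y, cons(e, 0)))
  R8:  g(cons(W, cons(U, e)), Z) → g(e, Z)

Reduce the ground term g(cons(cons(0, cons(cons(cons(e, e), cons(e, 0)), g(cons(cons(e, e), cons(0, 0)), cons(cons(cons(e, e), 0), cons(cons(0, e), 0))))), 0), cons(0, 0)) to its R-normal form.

1. g(cons(cons(0, cons(cons(cons(e, e), cons(e, 0)), g(cons(cons(e, e), cons(0, 0)), cons(cons(cons(e, e), 0), cons(cons(0, e), 0))))), 0), cons(0, 0))  →  cons(cons(e, 0), cons(cons(cons(e, e), cons(e, 0)), g(cons(cons(e, e), cons(0, 0)), cons(cons(cons(e, e), 0), cons(cons(0, e), 0)))))   [R2 at ε]
2. cons(cons(e, 0), cons(cons(cons(e, e), cons(e, 0)), g(cons(cons(e, e), cons(0, 0)), cons(cons(cons(e, e), 0), cons(cons(0, e), 0)))))  →  cons(cons(e, 0), cons(cons(cons(e, e), cons(e, 0)), cons(cons(0, e), cons(e, e))))   [R1 at 2.2]

cons(cons(e, 0), cons(cons(cons(e, e), cons(e, 0)), cons(cons(0, e), cons(e, e))))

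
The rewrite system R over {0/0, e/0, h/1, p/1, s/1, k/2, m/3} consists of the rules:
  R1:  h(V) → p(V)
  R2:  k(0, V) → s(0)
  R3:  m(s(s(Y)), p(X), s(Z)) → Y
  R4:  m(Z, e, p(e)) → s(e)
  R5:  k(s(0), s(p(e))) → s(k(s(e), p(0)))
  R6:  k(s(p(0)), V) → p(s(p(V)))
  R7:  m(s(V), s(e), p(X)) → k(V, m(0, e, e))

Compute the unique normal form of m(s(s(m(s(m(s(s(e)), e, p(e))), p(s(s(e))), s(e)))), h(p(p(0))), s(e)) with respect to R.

e

1. m(s(s(m(s(m(s(s(e)), e, p(e))), p(s(s(e))), s(e)))), h(p(p(0))), s(e))  →  m(s(s(m(s(s(e)), p(s(s(e))), s(e)))), h(p(p(0))), s(e))   [R4 at 1.1.1.1.1]
2. m(s(s(m(s(s(e)), p(s(s(e))), s(e)))), h(p(p(0))), s(e))  →  m(s(s(e)), h(p(p(0))), s(e))   [R3 at 1.1.1]
3. m(s(s(e)), h(p(p(0))), s(e))  →  m(s(s(e)), p(p(p(0))), s(e))   [R1 at 2]
4. m(s(s(e)), p(p(p(0))), s(e))  →  e   [R3 at ε]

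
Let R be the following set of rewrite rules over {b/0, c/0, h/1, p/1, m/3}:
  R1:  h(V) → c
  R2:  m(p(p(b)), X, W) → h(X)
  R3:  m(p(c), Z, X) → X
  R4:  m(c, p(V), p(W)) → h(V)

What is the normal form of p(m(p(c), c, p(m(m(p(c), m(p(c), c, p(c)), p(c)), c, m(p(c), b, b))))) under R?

p(p(b))

1. p(m(p(c), c, p(m(m(p(c), m(p(c), c, p(c)), p(c)), c, m(p(c), b, b)))))  →  p(p(m(m(p(c), m(p(c), c, p(c)), p(c)), c, m(p(c), b, b))))   [R3 at 1]
2. p(p(m(m(p(c), m(p(c), c, p(c)), p(c)), c, m(p(c), b, b))))  →  p(p(m(p(c), c, m(p(c), b, b))))   [R3 at 1.1.1]
3. p(p(m(p(c), c, m(p(c), b, b))))  →  p(p(m(p(c), b, b)))   [R3 at 1.1]
4. p(p(m(p(c), b, b)))  →  p(p(b))   [R3 at 1.1]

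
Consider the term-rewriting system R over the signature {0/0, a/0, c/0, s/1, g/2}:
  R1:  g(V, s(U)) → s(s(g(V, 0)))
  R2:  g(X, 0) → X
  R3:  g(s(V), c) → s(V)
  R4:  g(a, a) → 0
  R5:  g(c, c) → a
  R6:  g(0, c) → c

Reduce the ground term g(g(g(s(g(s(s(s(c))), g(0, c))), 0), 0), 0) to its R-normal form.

1. g(g(g(s(g(s(s(s(c))), g(0, c))), 0), 0), 0)  →  g(g(s(g(s(s(s(c))), g(0, c))), 0), 0)   [R2 at ε]
2. g(g(s(g(s(s(s(c))), g(0, c))), 0), 0)  →  g(s(g(s(s(s(c))), g(0, c))), 0)   [R2 at ε]
3. g(s(g(s(s(s(c))), g(0, c))), 0)  →  s(g(s(s(s(c))), g(0, c)))   [R2 at ε]
4. s(g(s(s(s(c))), g(0, c)))  →  s(g(s(s(s(c))), c))   [R6 at 1.2]
5. s(g(s(s(s(c))), c))  →  s(s(s(s(c))))   [R3 at 1]

s(s(s(s(c))))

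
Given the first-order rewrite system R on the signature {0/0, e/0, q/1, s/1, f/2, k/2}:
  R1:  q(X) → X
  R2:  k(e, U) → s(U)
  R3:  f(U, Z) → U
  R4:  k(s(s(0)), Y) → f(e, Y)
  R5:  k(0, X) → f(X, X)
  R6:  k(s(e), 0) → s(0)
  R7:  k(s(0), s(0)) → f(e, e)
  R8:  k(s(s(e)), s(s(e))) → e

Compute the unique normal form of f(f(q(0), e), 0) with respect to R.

1. f(f(q(0), e), 0)  →  f(q(0), e)   [R3 at ε]
2. f(q(0), e)  →  q(0)   [R3 at ε]
3. q(0)  →  0   [R1 at ε]

0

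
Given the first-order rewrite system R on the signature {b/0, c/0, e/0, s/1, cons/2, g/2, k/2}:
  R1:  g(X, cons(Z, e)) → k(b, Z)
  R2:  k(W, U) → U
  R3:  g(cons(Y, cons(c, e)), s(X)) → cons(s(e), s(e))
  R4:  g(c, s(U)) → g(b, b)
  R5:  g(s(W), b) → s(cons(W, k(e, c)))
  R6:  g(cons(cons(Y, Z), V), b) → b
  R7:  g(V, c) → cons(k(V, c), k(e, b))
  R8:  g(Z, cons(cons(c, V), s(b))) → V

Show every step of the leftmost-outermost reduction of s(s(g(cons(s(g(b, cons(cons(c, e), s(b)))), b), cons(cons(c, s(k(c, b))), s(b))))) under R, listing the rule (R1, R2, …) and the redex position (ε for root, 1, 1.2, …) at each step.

1. s(s(g(cons(s(g(b, cons(cons(c, e), s(b)))), b), cons(cons(c, s(k(c, b))), s(b)))))  →  s(s(s(k(c, b))))   [R8 at 1.1]
2. s(s(s(k(c, b))))  →  s(s(s(b)))   [R2 at 1.1.1]

s(s(s(b)))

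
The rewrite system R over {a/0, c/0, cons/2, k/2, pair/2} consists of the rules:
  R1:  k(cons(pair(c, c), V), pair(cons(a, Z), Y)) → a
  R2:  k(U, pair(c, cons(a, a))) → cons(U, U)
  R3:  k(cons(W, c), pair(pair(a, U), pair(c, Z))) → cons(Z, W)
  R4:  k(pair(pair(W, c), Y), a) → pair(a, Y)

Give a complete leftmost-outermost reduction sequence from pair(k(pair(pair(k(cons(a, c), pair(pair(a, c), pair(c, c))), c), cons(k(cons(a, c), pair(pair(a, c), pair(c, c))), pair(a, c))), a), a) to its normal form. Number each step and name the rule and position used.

1. pair(k(pair(pair(k(cons(a, c), pair(pair(a, c), pair(c, c))), c), cons(k(cons(a, c), pair(pair(a, c), pair(c, c))), pair(a, c))), a), a)  →  pair(pair(a, cons(k(cons(a, c), pair(pair(a, c), pair(c, c))), pair(a, c))), a)   [R4 at 1]
2. pair(pair(a, cons(k(cons(a, c), pair(pair(a, c), pair(c, c))), pair(a, c))), a)  →  pair(pair(a, cons(cons(c, a), pair(a, c))), a)   [R3 at 1.2.1]

pair(pair(a, cons(cons(c, a), pair(a, c))), a)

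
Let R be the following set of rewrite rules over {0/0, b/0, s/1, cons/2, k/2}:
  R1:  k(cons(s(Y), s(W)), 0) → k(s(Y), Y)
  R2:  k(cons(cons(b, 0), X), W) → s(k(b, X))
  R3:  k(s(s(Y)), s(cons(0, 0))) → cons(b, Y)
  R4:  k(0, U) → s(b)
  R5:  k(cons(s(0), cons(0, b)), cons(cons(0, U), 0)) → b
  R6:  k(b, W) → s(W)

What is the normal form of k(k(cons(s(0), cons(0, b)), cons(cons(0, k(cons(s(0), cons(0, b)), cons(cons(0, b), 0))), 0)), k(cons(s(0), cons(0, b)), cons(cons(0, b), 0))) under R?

s(b)

1. k(k(cons(s(0), cons(0, b)), cons(cons(0, k(cons(s(0), cons(0, b)), cons(cons(0, b), 0))), 0)), k(cons(s(0), cons(0, b)), cons(cons(0, b), 0)))  →  k(b, k(cons(s(0), cons(0, b)), cons(cons(0, b), 0)))   [R5 at 1]
2. k(b, k(cons(s(0), cons(0, b)), cons(cons(0, b), 0)))  →  s(k(cons(s(0), cons(0, b)), cons(cons(0, b), 0)))   [R6 at ε]
3. s(k(cons(s(0), cons(0, b)), cons(cons(0, b), 0)))  →  s(b)   [R5 at 1]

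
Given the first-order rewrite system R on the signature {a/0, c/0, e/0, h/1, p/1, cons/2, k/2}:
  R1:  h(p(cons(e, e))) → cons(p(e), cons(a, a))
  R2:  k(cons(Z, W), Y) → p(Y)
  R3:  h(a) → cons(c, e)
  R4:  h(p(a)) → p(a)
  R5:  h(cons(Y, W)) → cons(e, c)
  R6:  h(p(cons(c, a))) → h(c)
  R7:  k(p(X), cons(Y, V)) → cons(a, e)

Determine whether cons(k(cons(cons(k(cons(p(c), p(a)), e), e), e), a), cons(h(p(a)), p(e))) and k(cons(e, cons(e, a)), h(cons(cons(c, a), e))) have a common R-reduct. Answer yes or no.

no — NF(t₁) = cons(p(a), cons(p(a), p(e))), NF(t₂) = p(cons(e, c))

Reduce t₁ = cons(k(cons(cons(k(cons(p(c), p(a)), e), e), e), a), cons(h(p(a)), p(e))):
1. cons(k(cons(cons(k(cons(p(c), p(a)), e), e), e), a), cons(h(p(a)), p(e)))  →  cons(p(a), cons(h(p(a)), p(e)))   [R2 at 1]
2. cons(p(a), cons(h(p(a)), p(e)))  →  cons(p(a), cons(p(a), p(e)))   [R4 at 2.1]

Reduce t₂ = k(cons(e, cons(e, a)), h(cons(cons(c, a), e))):
1. k(cons(e, cons(e, a)), h(cons(cons(c, a), e)))  →  p(h(cons(cons(c, a), e)))   [R2 at ε]
2. p(h(cons(cons(c, a), e)))  →  p(cons(e, c))   [R5 at 1]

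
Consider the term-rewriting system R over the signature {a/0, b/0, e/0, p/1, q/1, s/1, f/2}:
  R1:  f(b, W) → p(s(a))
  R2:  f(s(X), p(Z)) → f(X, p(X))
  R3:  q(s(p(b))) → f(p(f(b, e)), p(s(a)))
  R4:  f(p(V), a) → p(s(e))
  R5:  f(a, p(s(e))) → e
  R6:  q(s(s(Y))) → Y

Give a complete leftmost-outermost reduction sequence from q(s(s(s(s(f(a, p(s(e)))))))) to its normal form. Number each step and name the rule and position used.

1. q(s(s(s(s(f(a, p(s(e))))))))  →  s(s(f(a, p(s(e)))))   [R6 at ε]
2. s(s(f(a, p(s(e)))))  →  s(s(e))   [R5 at 1.1]

s(s(e))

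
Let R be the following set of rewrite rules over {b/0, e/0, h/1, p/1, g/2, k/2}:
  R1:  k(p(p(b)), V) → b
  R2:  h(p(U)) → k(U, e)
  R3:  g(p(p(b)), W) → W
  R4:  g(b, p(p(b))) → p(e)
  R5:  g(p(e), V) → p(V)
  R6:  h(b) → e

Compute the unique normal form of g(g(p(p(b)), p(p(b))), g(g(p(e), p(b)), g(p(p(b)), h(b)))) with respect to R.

e

1. g(g(p(p(b)), p(p(b))), g(g(p(e), p(b)), g(p(p(b)), h(b))))  →  g(p(p(b)), g(g(p(e), p(b)), g(p(p(b)), h(b))))   [R3 at 1]
2. g(p(p(b)), g(g(p(e), p(b)), g(p(p(b)), h(b))))  →  g(g(p(e), p(b)), g(p(p(b)), h(b)))   [R3 at ε]
3. g(g(p(e), p(b)), g(p(p(b)), h(b)))  →  g(p(p(b)), g(p(p(b)), h(b)))   [R5 at 1]
4. g(p(p(b)), g(p(p(b)), h(b)))  →  g(p(p(b)), h(b))   [R3 at ε]
5. g(p(p(b)), h(b))  →  h(b)   [R3 at ε]
6. h(b)  →  e   [R6 at ε]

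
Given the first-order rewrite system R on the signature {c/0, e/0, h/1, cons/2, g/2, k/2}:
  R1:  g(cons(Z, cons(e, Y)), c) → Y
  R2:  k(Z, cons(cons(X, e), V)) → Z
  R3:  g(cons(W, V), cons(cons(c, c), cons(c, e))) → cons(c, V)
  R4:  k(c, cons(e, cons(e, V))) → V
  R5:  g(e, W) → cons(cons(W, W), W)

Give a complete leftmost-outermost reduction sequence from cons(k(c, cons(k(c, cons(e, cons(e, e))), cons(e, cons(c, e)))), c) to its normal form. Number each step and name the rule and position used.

1. cons(k(c, cons(k(c, cons(e, cons(e, e))), cons(e, cons(c, e)))), c)  →  cons(k(c, cons(e, cons(e, cons(c, e)))), c)   [R4 at 1.2.1]
2. cons(k(c, cons(e, cons(e, cons(c, e)))), c)  →  cons(cons(c, e), c)   [R4 at 1]

cons(cons(c, e), c)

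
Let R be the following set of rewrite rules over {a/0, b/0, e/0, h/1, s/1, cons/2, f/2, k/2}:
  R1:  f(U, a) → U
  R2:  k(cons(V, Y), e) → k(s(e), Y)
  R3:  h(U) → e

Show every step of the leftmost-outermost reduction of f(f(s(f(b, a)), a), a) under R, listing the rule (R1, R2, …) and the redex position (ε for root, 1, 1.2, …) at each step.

1. f(f(s(f(b, a)), a), a)  →  f(s(f(b, a)), a)   [R1 at ε]
2. f(s(f(b, a)), a)  →  s(f(b, a))   [R1 at ε]
3. s(f(b, a))  →  s(b)   [R1 at 1]

s(b)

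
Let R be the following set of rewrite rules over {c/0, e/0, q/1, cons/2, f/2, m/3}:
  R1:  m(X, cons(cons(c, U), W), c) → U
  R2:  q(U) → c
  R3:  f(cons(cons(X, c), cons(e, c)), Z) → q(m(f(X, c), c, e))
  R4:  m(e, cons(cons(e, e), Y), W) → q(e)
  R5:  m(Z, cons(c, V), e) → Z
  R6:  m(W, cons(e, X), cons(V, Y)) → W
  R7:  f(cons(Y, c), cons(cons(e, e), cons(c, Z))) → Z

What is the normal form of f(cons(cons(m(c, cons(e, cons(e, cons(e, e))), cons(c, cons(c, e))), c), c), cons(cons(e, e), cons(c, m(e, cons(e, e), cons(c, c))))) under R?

e

1. f(cons(cons(m(c, cons(e, cons(e, cons(e, e))), cons(c, cons(c, e))), c), c), cons(cons(e, e), cons(c, m(e, cons(e, e), cons(c, c)))))  →  m(e, cons(e, e), cons(c, c))   [R7 at ε]
2. m(e, cons(e, e), cons(c, c))  →  e   [R6 at ε]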